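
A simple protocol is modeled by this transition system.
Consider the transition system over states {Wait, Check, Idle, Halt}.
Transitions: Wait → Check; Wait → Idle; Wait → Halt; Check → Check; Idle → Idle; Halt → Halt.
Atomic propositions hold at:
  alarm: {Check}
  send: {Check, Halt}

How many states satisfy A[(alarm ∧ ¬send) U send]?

Sat(¬send) = {Wait, Idle}
Sat(alarm ∧ ¬send) = ∅
A[(alarm ∧ ¬send) U send]: least fixpoint, start Z0 = Sat(send) = {Check, Halt}, add states in Sat(alarm ∧ ¬send) with every successor in Z. Already a fixed point.
Sat(A[(alarm ∧ ¬send) U send]) = {Check, Halt}
|Sat(A[(alarm ∧ ¬send) U send])| = |{Check, Halt}| = 2.

2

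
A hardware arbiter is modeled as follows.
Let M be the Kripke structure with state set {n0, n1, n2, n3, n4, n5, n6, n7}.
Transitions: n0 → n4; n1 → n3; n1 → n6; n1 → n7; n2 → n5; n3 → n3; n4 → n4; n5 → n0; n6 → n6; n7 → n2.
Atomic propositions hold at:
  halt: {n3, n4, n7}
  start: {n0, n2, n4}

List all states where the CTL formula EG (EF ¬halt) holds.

Sat(¬halt) = {n0, n1, n2, n5, n6}
EF ¬halt: least fixpoint, start Z0 = {n0, n1, n2, n5, n6}, add states with some successor in Z. Z1 = {n0, n1, n2, n5, n6, n7}; fixed.
Sat(EF ¬halt) = {n0, n1, n2, n5, n6, n7}
EG (EF ¬halt): greatest fixpoint, start Z0 = {n0, n1, n2, n5, n6, n7}, keep only states in Sat with some successor in Z. Z1 = {n1, n2, n5, n6, n7}; Z2 = {n1, n2, n6, n7}; Z3 = {n1, n6, n7}; Z4 = {n1, n6}; fixed.
Sat(EG (EF ¬halt)) = {n1, n6}

{n1, n6}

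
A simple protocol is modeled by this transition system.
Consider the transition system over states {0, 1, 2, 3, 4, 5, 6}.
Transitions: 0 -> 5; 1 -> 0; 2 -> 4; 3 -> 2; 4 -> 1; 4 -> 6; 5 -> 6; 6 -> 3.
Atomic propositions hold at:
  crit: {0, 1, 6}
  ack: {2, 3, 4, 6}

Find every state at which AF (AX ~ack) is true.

{0, 1}

Sat(~ack) = {0, 1, 5}
Sat(AX ~ack) = {s : every successor in {0, 1, 5}} = {0, 1}
AF (AX ~ack): least fixpoint, start Z0 = {0, 1}, add states with every successor in Z. Already a fixed point.
Sat(AF (AX ~ack)) = {0, 1}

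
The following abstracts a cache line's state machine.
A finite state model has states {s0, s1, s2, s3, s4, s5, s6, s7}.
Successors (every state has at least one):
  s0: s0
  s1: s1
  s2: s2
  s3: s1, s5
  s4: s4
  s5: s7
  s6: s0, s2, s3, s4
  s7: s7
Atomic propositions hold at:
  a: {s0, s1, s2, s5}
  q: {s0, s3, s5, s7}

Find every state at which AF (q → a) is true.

{s0, s1, s2, s3, s4, s5, s6}

Sat(q → a) = {s0, s1, s2, s4, s5, s6}
AF (q → a): least fixpoint, start Z0 = {s0, s1, s2, s4, s5, s6}, add states with every successor in Z. Z1 = {s0, s1, s2, s3, s4, s5, s6}; fixed.
Sat(AF (q → a)) = {s0, s1, s2, s3, s4, s5, s6}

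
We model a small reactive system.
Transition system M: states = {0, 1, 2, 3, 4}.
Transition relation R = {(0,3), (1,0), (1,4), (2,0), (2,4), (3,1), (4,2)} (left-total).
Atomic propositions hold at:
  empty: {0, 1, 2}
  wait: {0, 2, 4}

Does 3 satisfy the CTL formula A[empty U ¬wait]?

Sat(¬wait) = {1, 3}
A[empty U ¬wait]: least fixpoint, start Z0 = Sat(¬wait) = {1, 3}, add states in Sat(empty) with every successor in Z. Z1 = {0, 1, 3}; fixed.
Sat(A[empty U ¬wait]) = {0, 1, 3}
3 ∈ Sat(A[empty U ¬wait]) = {0, 1, 3}, so the formula holds at 3.

Yes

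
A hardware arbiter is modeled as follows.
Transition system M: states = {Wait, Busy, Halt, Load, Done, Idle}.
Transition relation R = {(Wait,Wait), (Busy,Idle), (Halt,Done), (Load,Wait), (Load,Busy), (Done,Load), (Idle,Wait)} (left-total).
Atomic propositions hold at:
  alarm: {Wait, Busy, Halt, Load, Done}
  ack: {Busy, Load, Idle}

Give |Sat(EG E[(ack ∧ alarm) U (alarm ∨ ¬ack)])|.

Sat(ack ∧ alarm) = {Busy, Load}
Sat(¬ack) = {Wait, Halt, Done}
Sat(alarm ∨ ¬ack) = {Wait, Busy, Halt, Load, Done}
E[(ack ∧ alarm) U (alarm ∨ ¬ack)]: least fixpoint, start Z0 = Sat((alarm ∨ ¬ack)) = {Wait, Busy, Halt, Load, Done}, add states in Sat(ack ∧ alarm) with some successor in Z. Already a fixed point.
Sat(E[(ack ∧ alarm) U (alarm ∨ ¬ack)]) = {Wait, Busy, Halt, Load, Done}
EG E[(ack ∧ alarm) U (alarm ∨ ¬ack)]: greatest fixpoint, start Z0 = {Wait, Busy, Halt, Load, Done}, keep only states in Sat with some successor in Z. Z1 = {Wait, Halt, Load, Done}; fixed.
Sat(EG E[(ack ∧ alarm) U (alarm ∨ ¬ack)]) = {Wait, Halt, Load, Done}
|Sat(EG E[(ack ∧ alarm) U (alarm ∨ ¬ack)])| = |{Wait, Halt, Load, Done}| = 4.

4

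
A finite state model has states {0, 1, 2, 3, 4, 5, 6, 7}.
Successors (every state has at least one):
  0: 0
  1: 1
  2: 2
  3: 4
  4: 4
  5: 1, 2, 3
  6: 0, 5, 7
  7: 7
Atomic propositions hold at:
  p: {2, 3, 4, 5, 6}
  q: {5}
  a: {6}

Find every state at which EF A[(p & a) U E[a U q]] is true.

Sat(p & a) = {6}
E[a U q]: least fixpoint, start Z0 = Sat(q) = {5}, add states in Sat(a) with some successor in Z. Z1 = {5, 6}; fixed.
Sat(E[a U q]) = {5, 6}
A[(p & a) U E[a U q]]: least fixpoint, start Z0 = Sat(E[a U q]) = {5, 6}, add states in Sat(p & a) with every successor in Z. Already a fixed point.
Sat(A[(p & a) U E[a U q]]) = {5, 6}
EF A[(p & a) U E[a U q]]: least fixpoint, start Z0 = {5, 6}, add states with some successor in Z. Already a fixed point.
Sat(EF A[(p & a) U E[a U q]]) = {5, 6}

{5, 6}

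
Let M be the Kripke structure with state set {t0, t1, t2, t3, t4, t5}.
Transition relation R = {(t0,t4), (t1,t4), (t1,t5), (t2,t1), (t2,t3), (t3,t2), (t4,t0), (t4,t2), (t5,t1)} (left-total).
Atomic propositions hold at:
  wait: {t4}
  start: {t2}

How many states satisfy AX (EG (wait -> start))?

3

Sat(wait -> start) = {t0, t1, t2, t3, t5}
EG (wait -> start): greatest fixpoint, start Z0 = {t0, t1, t2, t3, t5}, keep only states in Sat with some successor in Z. Z1 = {t1, t2, t3, t5}; fixed.
Sat(EG (wait -> start)) = {t1, t2, t3, t5}
Sat(AX (EG (wait -> start))) = {s : every successor in {t1, t2, t3, t5}} = {t2, t3, t5}
|Sat(AX (EG (wait -> start)))| = |{t2, t3, t5}| = 3.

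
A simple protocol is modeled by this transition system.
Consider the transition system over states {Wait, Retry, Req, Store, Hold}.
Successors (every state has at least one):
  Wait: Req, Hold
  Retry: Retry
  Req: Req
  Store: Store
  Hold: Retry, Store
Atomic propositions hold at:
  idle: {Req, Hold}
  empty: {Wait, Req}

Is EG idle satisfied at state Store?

EG idle: greatest fixpoint, start Z0 = {Req, Hold}, keep only states in Sat with some successor in Z. Z1 = {Req}; fixed.
Sat(EG idle) = {Req}
Store ∉ Sat(EG idle) = {Req}, so the formula does not hold at Store.

No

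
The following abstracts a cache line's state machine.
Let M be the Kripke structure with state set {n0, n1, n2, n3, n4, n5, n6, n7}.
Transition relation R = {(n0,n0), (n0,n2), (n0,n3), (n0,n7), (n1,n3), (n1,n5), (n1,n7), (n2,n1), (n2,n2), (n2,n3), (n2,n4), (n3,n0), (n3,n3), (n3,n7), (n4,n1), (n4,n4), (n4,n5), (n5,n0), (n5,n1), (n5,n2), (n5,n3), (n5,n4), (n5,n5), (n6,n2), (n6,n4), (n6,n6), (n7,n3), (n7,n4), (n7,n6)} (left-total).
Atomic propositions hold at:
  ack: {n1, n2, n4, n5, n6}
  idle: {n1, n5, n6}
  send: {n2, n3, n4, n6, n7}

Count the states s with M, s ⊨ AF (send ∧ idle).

1

Sat(send ∧ idle) = {n6}
AF (send ∧ idle): least fixpoint, start Z0 = {n6}, add states with every successor in Z. Already a fixed point.
Sat(AF (send ∧ idle)) = {n6}
|Sat(AF (send ∧ idle))| = |{n6}| = 1.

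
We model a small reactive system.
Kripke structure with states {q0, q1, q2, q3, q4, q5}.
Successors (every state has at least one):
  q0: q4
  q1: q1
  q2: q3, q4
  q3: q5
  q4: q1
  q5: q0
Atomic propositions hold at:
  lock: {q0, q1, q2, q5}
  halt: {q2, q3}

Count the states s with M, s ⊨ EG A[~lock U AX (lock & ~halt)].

2

Sat(~lock) = {q3, q4}
Sat(~halt) = {q0, q1, q4, q5}
Sat(lock & ~halt) = {q0, q1, q5}
Sat(AX (lock & ~halt)) = {s : every successor in {q0, q1, q5}} = {q1, q3, q4, q5}
A[~lock U AX (lock & ~halt)]: least fixpoint, start Z0 = Sat(AX (lock & ~halt)) = {q1, q3, q4, q5}, add states in Sat(~lock) with every successor in Z. Already a fixed point.
Sat(A[~lock U AX (lock & ~halt)]) = {q1, q3, q4, q5}
EG A[~lock U AX (lock & ~halt)]: greatest fixpoint, start Z0 = {q1, q3, q4, q5}, keep only states in Sat with some successor in Z. Z1 = {q1, q3, q4}; Z2 = {q1, q4}; fixed.
Sat(EG A[~lock U AX (lock & ~halt)]) = {q1, q4}
|Sat(EG A[~lock U AX (lock & ~halt)])| = |{q1, q4}| = 2.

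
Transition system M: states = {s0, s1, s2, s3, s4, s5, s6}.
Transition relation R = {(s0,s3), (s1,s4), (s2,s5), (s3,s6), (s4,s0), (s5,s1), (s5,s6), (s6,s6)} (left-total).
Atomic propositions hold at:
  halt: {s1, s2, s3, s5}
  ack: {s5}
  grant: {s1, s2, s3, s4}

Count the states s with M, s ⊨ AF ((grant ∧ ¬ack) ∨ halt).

6

Sat(¬ack) = {s0, s1, s2, s3, s4, s6}
Sat(grant ∧ ¬ack) = {s1, s2, s3, s4}
Sat((grant ∧ ¬ack) ∨ halt) = {s1, s2, s3, s4, s5}
AF ((grant ∧ ¬ack) ∨ halt): least fixpoint, start Z0 = {s1, s2, s3, s4, s5}, add states with every successor in Z. Z1 = {s0, s1, s2, s3, s4, s5}; fixed.
Sat(AF ((grant ∧ ¬ack) ∨ halt)) = {s0, s1, s2, s3, s4, s5}
|Sat(AF ((grant ∧ ¬ack) ∨ halt))| = |{s0, s1, s2, s3, s4, s5}| = 6.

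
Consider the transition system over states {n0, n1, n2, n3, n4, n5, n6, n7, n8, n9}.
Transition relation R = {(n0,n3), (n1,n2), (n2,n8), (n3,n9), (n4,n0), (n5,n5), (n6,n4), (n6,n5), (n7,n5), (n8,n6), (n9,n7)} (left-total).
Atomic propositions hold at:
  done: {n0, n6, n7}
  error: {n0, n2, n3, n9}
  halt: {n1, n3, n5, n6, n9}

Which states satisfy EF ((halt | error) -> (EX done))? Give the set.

{n0, n1, n2, n3, n4, n6, n7, n8, n9}

Sat(halt | error) = {n0, n1, n2, n3, n5, n6, n9}
Sat(EX done) = {s : some successor in {n0, n6, n7}} = {n4, n8, n9}
Sat((halt | error) -> (EX done)) = {n4, n7, n8, n9}
EF ((halt | error) -> (EX done)): least fixpoint, start Z0 = {n4, n7, n8, n9}, add states with some successor in Z. Z1 = {n2, n3, n4, n6, n7, n8, n9}; Z2 = {n0, n1, n2, n3, n4, n6, n7, n8, n9}; fixed.
Sat(EF ((halt | error) -> (EX done))) = {n0, n1, n2, n3, n4, n6, n7, n8, n9}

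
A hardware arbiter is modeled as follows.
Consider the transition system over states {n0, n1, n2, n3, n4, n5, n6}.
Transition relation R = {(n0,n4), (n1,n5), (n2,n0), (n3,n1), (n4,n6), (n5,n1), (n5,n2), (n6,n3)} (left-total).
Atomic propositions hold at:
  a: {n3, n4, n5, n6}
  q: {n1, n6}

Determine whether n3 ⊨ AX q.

Yes

Sat(AX q) = {s : every successor in {n1, n6}} = {n3, n4}
n3 ∈ Sat(AX q) = {n3, n4}, so the formula holds at n3.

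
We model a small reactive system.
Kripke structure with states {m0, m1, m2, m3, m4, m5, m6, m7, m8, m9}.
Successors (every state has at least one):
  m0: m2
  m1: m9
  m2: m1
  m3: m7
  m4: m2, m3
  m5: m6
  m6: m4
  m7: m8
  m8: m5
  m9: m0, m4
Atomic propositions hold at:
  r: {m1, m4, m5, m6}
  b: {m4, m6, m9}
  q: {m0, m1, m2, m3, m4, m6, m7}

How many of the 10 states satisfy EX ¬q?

3

Sat(¬q) = {m5, m8, m9}
Sat(EX ¬q) = {s : some successor in {m5, m8, m9}} = {m1, m7, m8}
|Sat(EX ¬q)| = |{m1, m7, m8}| = 3.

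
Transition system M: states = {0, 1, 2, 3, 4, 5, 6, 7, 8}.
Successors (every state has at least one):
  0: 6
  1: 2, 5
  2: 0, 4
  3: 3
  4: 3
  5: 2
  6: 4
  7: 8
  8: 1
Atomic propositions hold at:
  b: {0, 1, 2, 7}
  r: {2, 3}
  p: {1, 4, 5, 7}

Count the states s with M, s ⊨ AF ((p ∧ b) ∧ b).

3

Sat(p ∧ b) = {1, 7}
Sat((p ∧ b) ∧ b) = {1, 7}
AF ((p ∧ b) ∧ b): least fixpoint, start Z0 = {1, 7}, add states with every successor in Z. Z1 = {1, 7, 8}; fixed.
Sat(AF ((p ∧ b) ∧ b)) = {1, 7, 8}
|Sat(AF ((p ∧ b) ∧ b))| = |{1, 7, 8}| = 3.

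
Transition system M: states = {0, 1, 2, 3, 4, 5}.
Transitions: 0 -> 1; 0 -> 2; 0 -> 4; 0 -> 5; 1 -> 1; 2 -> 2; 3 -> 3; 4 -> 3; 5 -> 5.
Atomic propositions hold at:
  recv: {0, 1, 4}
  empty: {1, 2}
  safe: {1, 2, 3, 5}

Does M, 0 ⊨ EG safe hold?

EG safe: greatest fixpoint, start Z0 = {1, 2, 3, 5}, keep only states in Sat with some successor in Z. Already a fixed point.
Sat(EG safe) = {1, 2, 3, 5}
0 ∉ Sat(EG safe) = {1, 2, 3, 5}, so the formula does not hold at 0.

No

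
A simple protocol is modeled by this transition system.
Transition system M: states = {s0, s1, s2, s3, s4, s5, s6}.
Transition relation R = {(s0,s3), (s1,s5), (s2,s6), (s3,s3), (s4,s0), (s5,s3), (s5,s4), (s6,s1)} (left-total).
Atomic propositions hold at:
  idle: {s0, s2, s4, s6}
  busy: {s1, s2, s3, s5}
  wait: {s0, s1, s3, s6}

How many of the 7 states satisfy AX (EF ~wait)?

3

Sat(~wait) = {s2, s4, s5}
EF ~wait: least fixpoint, start Z0 = {s2, s4, s5}, add states with some successor in Z. Z1 = {s1, s2, s4, s5}; Z2 = {s1, s2, s4, s5, s6}; fixed.
Sat(EF ~wait) = {s1, s2, s4, s5, s6}
Sat(AX (EF ~wait)) = {s : every successor in {s1, s2, s4, s5, s6}} = {s1, s2, s6}
|Sat(AX (EF ~wait))| = |{s1, s2, s6}| = 3.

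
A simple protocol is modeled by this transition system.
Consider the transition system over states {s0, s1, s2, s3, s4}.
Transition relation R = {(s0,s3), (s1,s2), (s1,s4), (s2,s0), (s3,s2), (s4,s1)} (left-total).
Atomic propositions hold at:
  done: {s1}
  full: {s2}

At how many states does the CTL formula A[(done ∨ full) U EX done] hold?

1

Sat(done ∨ full) = {s1, s2}
Sat(EX done) = {s : some successor in {s1}} = {s4}
A[(done ∨ full) U EX done]: least fixpoint, start Z0 = Sat(EX done) = {s4}, add states in Sat(done ∨ full) with every successor in Z. Already a fixed point.
Sat(A[(done ∨ full) U EX done]) = {s4}
|Sat(A[(done ∨ full) U EX done])| = |{s4}| = 1.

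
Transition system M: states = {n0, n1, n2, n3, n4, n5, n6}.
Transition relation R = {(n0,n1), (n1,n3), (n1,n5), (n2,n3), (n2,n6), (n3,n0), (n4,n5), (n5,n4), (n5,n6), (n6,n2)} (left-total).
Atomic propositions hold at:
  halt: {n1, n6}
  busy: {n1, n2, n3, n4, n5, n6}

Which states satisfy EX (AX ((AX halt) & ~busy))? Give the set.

{n1, n2}

Sat(AX halt) = {s : every successor in {n1, n6}} = {n0}
Sat(~busy) = {n0}
Sat((AX halt) & ~busy) = {n0}
Sat(AX ((AX halt) & ~busy)) = {s : every successor in {n0}} = {n3}
Sat(EX (AX ((AX halt) & ~busy))) = {s : some successor in {n3}} = {n1, n2}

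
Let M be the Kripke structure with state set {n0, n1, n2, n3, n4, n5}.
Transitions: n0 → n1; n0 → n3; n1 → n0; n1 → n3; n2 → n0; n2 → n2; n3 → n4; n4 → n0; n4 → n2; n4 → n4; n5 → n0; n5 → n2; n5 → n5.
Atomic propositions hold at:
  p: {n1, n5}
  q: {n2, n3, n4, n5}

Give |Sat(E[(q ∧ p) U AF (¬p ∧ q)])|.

4

Sat(q ∧ p) = {n5}
Sat(¬p) = {n0, n2, n3, n4}
Sat(¬p ∧ q) = {n2, n3, n4}
AF (¬p ∧ q): least fixpoint, start Z0 = {n2, n3, n4}, add states with every successor in Z. Already a fixed point.
Sat(AF (¬p ∧ q)) = {n2, n3, n4}
E[(q ∧ p) U AF (¬p ∧ q)]: least fixpoint, start Z0 = Sat(AF (¬p ∧ q)) = {n2, n3, n4}, add states in Sat(q ∧ p) with some successor in Z. Z1 = {n2, n3, n4, n5}; fixed.
Sat(E[(q ∧ p) U AF (¬p ∧ q)]) = {n2, n3, n4, n5}
|Sat(E[(q ∧ p) U AF (¬p ∧ q)])| = |{n2, n3, n4, n5}| = 4.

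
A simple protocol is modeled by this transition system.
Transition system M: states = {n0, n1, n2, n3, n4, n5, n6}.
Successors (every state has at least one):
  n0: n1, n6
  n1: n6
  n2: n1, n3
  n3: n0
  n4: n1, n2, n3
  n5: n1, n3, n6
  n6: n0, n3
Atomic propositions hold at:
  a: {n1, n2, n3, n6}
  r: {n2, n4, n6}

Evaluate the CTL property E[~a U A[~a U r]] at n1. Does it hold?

Sat(~a) = {n0, n4, n5}
A[~a U r]: least fixpoint, start Z0 = Sat(r) = {n2, n4, n6}, add states in Sat(~a) with every successor in Z. Already a fixed point.
Sat(A[~a U r]) = {n2, n4, n6}
E[~a U A[~a U r]]: least fixpoint, start Z0 = Sat(A[~a U r]) = {n2, n4, n6}, add states in Sat(~a) with some successor in Z. Z1 = {n0, n2, n4, n5, n6}; fixed.
Sat(E[~a U A[~a U r]]) = {n0, n2, n4, n5, n6}
n1 ∉ Sat(E[~a U A[~a U r]]) = {n0, n2, n4, n5, n6}, so the formula does not hold at n1.

No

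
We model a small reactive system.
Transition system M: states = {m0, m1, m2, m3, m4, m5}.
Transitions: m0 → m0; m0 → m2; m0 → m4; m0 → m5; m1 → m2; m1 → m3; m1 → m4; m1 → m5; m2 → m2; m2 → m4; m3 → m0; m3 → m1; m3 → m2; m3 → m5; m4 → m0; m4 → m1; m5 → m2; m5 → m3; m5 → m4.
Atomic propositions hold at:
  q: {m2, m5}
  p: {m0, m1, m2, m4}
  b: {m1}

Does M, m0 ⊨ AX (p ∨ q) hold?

Sat(p ∨ q) = {m0, m1, m2, m4, m5}
Sat(AX (p ∨ q)) = {s : every successor in {m0, m1, m2, m4, m5}} = {m0, m2, m3, m4}
m0 ∈ Sat(AX (p ∨ q)) = {m0, m2, m3, m4}, so the formula holds at m0.

Yes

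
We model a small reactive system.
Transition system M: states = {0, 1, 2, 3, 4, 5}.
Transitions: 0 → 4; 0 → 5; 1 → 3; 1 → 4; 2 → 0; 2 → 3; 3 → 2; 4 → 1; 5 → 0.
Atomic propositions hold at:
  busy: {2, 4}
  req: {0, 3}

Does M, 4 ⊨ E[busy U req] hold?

No

E[busy U req]: least fixpoint, start Z0 = Sat(req) = {0, 3}, add states in Sat(busy) with some successor in Z. Z1 = {0, 2, 3}; fixed.
Sat(E[busy U req]) = {0, 2, 3}
4 ∉ Sat(E[busy U req]) = {0, 2, 3}, so the formula does not hold at 4.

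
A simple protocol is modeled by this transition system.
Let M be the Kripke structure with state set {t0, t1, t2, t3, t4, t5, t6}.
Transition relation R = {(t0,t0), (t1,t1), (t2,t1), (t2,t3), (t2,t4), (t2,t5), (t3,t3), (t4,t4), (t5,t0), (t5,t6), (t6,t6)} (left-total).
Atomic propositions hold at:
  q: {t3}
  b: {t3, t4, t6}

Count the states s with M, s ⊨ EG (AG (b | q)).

3

Sat(b | q) = {t3, t4, t6}
AG (b | q): greatest fixpoint, start Z0 = {t3, t4, t6}, keep only states in Sat with every successor in Z. Already a fixed point.
Sat(AG (b | q)) = {t3, t4, t6}
EG (AG (b | q)): greatest fixpoint, start Z0 = {t3, t4, t6}, keep only states in Sat with some successor in Z. Already a fixed point.
Sat(EG (AG (b | q))) = {t3, t4, t6}
|Sat(EG (AG (b | q)))| = |{t3, t4, t6}| = 3.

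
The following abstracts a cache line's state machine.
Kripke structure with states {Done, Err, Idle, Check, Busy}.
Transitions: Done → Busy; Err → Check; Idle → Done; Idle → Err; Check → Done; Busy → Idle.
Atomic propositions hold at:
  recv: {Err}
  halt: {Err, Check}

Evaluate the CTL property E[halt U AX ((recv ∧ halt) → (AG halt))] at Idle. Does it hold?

No

Sat(recv ∧ halt) = {Err}
AG halt: greatest fixpoint, start Z0 = {Err, Check}, keep only states in Sat with every successor in Z. Z1 = {Err}; Z2 = ∅; fixed.
Sat(AG halt) = ∅
Sat((recv ∧ halt) → (AG halt)) = {Done, Idle, Check, Busy}
Sat(AX ((recv ∧ halt) → (AG halt))) = {s : every successor in {Done, Idle, Check, Busy}} = {Done, Err, Check, Busy}
E[halt U AX ((recv ∧ halt) → (AG halt))]: least fixpoint, start Z0 = Sat(AX ((recv ∧ halt) → (AG halt))) = {Done, Err, Check, Busy}, add states in Sat(halt) with some successor in Z. Already a fixed point.
Sat(E[halt U AX ((recv ∧ halt) → (AG halt))]) = {Done, Err, Check, Busy}
Idle ∉ Sat(E[halt U AX ((recv ∧ halt) → (AG halt))]) = {Done, Err, Check, Busy}, so the formula does not hold at Idle.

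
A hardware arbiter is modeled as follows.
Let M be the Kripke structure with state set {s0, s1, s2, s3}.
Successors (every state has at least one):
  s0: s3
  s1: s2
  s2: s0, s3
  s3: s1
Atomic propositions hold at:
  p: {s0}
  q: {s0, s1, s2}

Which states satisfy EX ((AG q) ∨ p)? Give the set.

AG q: greatest fixpoint, start Z0 = {s0, s1, s2}, keep only states in Sat with every successor in Z. Z1 = {s1}; Z2 = ∅; fixed.
Sat(AG q) = ∅
Sat((AG q) ∨ p) = {s0}
Sat(EX ((AG q) ∨ p)) = {s : some successor in {s0}} = {s2}

{s2}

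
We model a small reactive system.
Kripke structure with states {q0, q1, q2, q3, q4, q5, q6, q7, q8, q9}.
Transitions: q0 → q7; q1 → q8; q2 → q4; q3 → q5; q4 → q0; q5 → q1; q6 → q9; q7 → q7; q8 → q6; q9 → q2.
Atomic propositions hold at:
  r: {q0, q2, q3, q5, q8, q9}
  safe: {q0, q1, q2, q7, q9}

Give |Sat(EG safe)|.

EG safe: greatest fixpoint, start Z0 = {q0, q1, q2, q7, q9}, keep only states in Sat with some successor in Z. Z1 = {q0, q7, q9}; Z2 = {q0, q7}; fixed.
Sat(EG safe) = {q0, q7}
|Sat(EG safe)| = |{q0, q7}| = 2.

2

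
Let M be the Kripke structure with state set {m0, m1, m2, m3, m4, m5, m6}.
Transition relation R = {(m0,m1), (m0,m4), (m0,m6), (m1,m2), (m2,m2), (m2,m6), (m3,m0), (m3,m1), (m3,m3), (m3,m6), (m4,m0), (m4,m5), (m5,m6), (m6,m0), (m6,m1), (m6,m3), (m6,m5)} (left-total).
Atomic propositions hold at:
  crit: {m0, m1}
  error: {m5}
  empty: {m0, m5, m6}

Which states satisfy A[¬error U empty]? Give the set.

{m0, m4, m5, m6}

Sat(¬error) = {m0, m1, m2, m3, m4, m6}
A[¬error U empty]: least fixpoint, start Z0 = Sat(empty) = {m0, m5, m6}, add states in Sat(¬error) with every successor in Z. Z1 = {m0, m4, m5, m6}; fixed.
Sat(A[¬error U empty]) = {m0, m4, m5, m6}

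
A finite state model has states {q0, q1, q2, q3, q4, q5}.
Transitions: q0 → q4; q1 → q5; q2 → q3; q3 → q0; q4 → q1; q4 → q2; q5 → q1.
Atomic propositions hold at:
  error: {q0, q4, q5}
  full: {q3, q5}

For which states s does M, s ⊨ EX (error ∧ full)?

Sat(error ∧ full) = {q5}
Sat(EX (error ∧ full)) = {s : some successor in {q5}} = {q1}

{q1}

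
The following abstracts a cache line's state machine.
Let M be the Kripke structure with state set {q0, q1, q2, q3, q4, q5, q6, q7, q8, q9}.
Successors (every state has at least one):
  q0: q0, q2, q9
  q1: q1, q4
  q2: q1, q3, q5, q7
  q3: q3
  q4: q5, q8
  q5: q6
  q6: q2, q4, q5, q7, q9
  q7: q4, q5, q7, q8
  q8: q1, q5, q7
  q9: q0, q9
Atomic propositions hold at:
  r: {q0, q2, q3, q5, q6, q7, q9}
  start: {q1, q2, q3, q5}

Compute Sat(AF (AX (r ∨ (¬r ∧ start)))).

Sat(¬r) = {q1, q4, q8}
Sat(¬r ∧ start) = {q1}
Sat(r ∨ (¬r ∧ start)) = {q0, q1, q2, q3, q5, q6, q7, q9}
Sat(AX (r ∨ (¬r ∧ start))) = {s : every successor in {q0, q1, q2, q3, q5, q6, q7, q9}} = {q0, q2, q3, q5, q8, q9}
AF (AX (r ∨ (¬r ∧ start))): least fixpoint, start Z0 = {q0, q2, q3, q5, q8, q9}, add states with every successor in Z. Z1 = {q0, q2, q3, q4, q5, q8, q9}; fixed.
Sat(AF (AX (r ∨ (¬r ∧ start)))) = {q0, q2, q3, q4, q5, q8, q9}

{q0, q2, q3, q4, q5, q8, q9}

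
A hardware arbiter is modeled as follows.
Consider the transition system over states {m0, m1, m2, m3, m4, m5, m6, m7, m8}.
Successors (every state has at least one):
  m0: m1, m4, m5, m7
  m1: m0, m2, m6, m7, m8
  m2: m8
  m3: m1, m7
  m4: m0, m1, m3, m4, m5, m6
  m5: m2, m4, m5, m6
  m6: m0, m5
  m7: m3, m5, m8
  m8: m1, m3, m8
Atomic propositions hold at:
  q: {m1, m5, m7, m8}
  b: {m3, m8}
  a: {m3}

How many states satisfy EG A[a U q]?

A[a U q]: least fixpoint, start Z0 = Sat(q) = {m1, m5, m7, m8}, add states in Sat(a) with every successor in Z. Z1 = {m1, m3, m5, m7, m8}; fixed.
Sat(A[a U q]) = {m1, m3, m5, m7, m8}
EG A[a U q]: greatest fixpoint, start Z0 = {m1, m3, m5, m7, m8}, keep only states in Sat with some successor in Z. Already a fixed point.
Sat(EG A[a U q]) = {m1, m3, m5, m7, m8}
|Sat(EG A[a U q])| = |{m1, m3, m5, m7, m8}| = 5.

5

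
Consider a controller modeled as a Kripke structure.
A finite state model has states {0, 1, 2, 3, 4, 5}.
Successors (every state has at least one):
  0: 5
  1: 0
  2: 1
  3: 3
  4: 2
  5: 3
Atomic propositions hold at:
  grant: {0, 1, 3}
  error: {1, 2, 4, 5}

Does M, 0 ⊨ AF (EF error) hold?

Yes

EF error: least fixpoint, start Z0 = {1, 2, 4, 5}, add states with some successor in Z. Z1 = {0, 1, 2, 4, 5}; fixed.
Sat(EF error) = {0, 1, 2, 4, 5}
AF (EF error): least fixpoint, start Z0 = {0, 1, 2, 4, 5}, add states with every successor in Z. Already a fixed point.
Sat(AF (EF error)) = {0, 1, 2, 4, 5}
0 ∈ Sat(AF (EF error)) = {0, 1, 2, 4, 5}, so the formula holds at 0.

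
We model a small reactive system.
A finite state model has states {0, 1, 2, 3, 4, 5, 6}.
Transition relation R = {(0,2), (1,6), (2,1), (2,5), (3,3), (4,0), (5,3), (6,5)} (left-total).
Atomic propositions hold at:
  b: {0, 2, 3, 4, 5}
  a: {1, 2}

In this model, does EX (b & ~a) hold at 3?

Yes

Sat(~a) = {0, 3, 4, 5, 6}
Sat(b & ~a) = {0, 3, 4, 5}
Sat(EX (b & ~a)) = {s : some successor in {0, 3, 4, 5}} = {2, 3, 4, 5, 6}
3 ∈ Sat(EX (b & ~a)) = {2, 3, 4, 5, 6}, so the formula holds at 3.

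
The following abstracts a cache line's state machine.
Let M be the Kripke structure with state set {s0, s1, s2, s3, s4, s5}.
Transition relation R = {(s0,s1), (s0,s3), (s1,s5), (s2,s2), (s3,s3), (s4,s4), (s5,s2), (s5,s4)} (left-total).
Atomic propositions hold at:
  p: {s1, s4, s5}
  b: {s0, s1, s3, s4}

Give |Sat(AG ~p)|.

Sat(~p) = {s0, s2, s3}
AG ~p: greatest fixpoint, start Z0 = {s0, s2, s3}, keep only states in Sat with every successor in Z. Z1 = {s2, s3}; fixed.
Sat(AG ~p) = {s2, s3}
|Sat(AG ~p)| = |{s2, s3}| = 2.

2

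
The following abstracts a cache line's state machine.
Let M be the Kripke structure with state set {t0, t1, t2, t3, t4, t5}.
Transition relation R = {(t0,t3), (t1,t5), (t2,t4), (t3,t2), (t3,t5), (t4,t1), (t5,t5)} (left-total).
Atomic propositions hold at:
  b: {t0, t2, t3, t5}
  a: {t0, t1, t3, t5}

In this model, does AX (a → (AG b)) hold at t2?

AG b: greatest fixpoint, start Z0 = {t0, t2, t3, t5}, keep only states in Sat with every successor in Z. Z1 = {t0, t3, t5}; Z2 = {t0, t5}; Z3 = {t5}; fixed.
Sat(AG b) = {t5}
Sat(a → (AG b)) = {t2, t4, t5}
Sat(AX (a → (AG b))) = {s : every successor in {t2, t4, t5}} = {t1, t2, t3, t5}
t2 ∈ Sat(AX (a → (AG b))) = {t1, t2, t3, t5}, so the formula holds at t2.

Yes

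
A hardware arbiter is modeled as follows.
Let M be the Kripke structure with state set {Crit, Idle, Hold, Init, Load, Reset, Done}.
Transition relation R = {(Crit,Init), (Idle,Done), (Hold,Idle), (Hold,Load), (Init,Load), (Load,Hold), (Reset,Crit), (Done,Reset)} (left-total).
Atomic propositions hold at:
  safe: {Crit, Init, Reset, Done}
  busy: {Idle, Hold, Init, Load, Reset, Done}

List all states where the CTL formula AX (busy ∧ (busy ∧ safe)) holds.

Sat(busy ∧ safe) = {Init, Reset, Done}
Sat(busy ∧ (busy ∧ safe)) = {Init, Reset, Done}
Sat(AX (busy ∧ (busy ∧ safe))) = {s : every successor in {Init, Reset, Done}} = {Crit, Idle, Done}

{Crit, Idle, Done}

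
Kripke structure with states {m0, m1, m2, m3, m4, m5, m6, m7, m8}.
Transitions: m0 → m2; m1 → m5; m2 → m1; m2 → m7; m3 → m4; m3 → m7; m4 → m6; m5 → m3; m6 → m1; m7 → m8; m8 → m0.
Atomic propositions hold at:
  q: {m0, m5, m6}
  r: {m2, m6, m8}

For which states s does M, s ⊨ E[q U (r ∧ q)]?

{m6}

Sat(r ∧ q) = {m6}
E[q U (r ∧ q)]: least fixpoint, start Z0 = Sat((r ∧ q)) = {m6}, add states in Sat(q) with some successor in Z. Already a fixed point.
Sat(E[q U (r ∧ q)]) = {m6}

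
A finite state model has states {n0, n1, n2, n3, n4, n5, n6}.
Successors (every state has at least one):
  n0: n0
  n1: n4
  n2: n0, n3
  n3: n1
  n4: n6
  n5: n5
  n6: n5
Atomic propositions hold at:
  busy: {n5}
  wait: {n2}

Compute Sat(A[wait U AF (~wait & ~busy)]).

{n0, n1, n2, n3, n4, n6}

Sat(~wait) = {n0, n1, n3, n4, n5, n6}
Sat(~busy) = {n0, n1, n2, n3, n4, n6}
Sat(~wait & ~busy) = {n0, n1, n3, n4, n6}
AF (~wait & ~busy): least fixpoint, start Z0 = {n0, n1, n3, n4, n6}, add states with every successor in Z. Z1 = {n0, n1, n2, n3, n4, n6}; fixed.
Sat(AF (~wait & ~busy)) = {n0, n1, n2, n3, n4, n6}
A[wait U AF (~wait & ~busy)]: least fixpoint, start Z0 = Sat(AF (~wait & ~busy)) = {n0, n1, n2, n3, n4, n6}, add states in Sat(wait) with every successor in Z. Already a fixed point.
Sat(A[wait U AF (~wait & ~busy)]) = {n0, n1, n2, n3, n4, n6}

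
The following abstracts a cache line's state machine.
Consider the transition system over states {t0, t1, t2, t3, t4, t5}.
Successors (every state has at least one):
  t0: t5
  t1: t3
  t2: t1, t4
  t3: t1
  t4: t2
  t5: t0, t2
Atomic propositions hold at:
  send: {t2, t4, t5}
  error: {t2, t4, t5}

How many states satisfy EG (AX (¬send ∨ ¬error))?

2

Sat(¬send) = {t0, t1, t3}
Sat(¬error) = {t0, t1, t3}
Sat(¬send ∨ ¬error) = {t0, t1, t3}
Sat(AX (¬send ∨ ¬error)) = {s : every successor in {t0, t1, t3}} = {t1, t3}
EG (AX (¬send ∨ ¬error)): greatest fixpoint, start Z0 = {t1, t3}, keep only states in Sat with some successor in Z. Already a fixed point.
Sat(EG (AX (¬send ∨ ¬error))) = {t1, t3}
|Sat(EG (AX (¬send ∨ ¬error)))| = |{t1, t3}| = 2.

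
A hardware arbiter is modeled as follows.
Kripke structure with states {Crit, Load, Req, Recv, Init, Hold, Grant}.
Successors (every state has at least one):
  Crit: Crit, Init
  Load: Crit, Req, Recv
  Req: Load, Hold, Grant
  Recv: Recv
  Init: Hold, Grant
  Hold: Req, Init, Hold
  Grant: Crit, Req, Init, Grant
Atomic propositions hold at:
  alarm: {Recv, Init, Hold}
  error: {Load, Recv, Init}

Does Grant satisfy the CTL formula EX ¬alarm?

Sat(¬alarm) = {Crit, Load, Req, Grant}
Sat(EX ¬alarm) = {s : some successor in {Crit, Load, Req, Grant}} = {Crit, Load, Req, Init, Hold, Grant}
Grant ∈ Sat(EX ¬alarm) = {Crit, Load, Req, Init, Hold, Grant}, so the formula holds at Grant.

Yes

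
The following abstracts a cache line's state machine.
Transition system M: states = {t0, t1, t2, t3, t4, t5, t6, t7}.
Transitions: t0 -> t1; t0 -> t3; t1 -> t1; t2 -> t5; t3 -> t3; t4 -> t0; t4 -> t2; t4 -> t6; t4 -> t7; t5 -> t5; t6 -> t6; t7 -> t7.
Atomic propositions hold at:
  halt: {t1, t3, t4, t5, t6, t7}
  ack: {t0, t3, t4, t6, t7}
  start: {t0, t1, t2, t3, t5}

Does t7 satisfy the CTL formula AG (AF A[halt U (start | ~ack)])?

Sat(~ack) = {t1, t2, t5}
Sat(start | ~ack) = {t0, t1, t2, t3, t5}
A[halt U (start | ~ack)]: least fixpoint, start Z0 = Sat((start | ~ack)) = {t0, t1, t2, t3, t5}, add states in Sat(halt) with every successor in Z. Already a fixed point.
Sat(A[halt U (start | ~ack)]) = {t0, t1, t2, t3, t5}
AF A[halt U (start | ~ack)]: least fixpoint, start Z0 = {t0, t1, t2, t3, t5}, add states with every successor in Z. Already a fixed point.
Sat(AF A[halt U (start | ~ack)]) = {t0, t1, t2, t3, t5}
AG (AF A[halt U (start | ~ack)]): greatest fixpoint, start Z0 = {t0, t1, t2, t3, t5}, keep only states in Sat with every successor in Z. Already a fixed point.
Sat(AG (AF A[halt U (start | ~ack)])) = {t0, t1, t2, t3, t5}
t7 ∉ Sat(AG (AF A[halt U (start | ~ack)])) = {t0, t1, t2, t3, t5}, so the formula does not hold at t7.

No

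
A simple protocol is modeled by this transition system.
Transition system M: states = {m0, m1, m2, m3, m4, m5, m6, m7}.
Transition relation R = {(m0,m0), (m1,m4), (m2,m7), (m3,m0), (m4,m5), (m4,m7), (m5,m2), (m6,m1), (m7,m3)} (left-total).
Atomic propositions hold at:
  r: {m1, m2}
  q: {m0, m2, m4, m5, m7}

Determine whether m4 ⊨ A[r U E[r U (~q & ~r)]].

No

Sat(~q) = {m1, m3, m6}
Sat(~r) = {m0, m3, m4, m5, m6, m7}
Sat(~q & ~r) = {m3, m6}
E[r U (~q & ~r)]: least fixpoint, start Z0 = Sat((~q & ~r)) = {m3, m6}, add states in Sat(r) with some successor in Z. Already a fixed point.
Sat(E[r U (~q & ~r)]) = {m3, m6}
A[r U E[r U (~q & ~r)]]: least fixpoint, start Z0 = Sat(E[r U (~q & ~r)]) = {m3, m6}, add states in Sat(r) with every successor in Z. Already a fixed point.
Sat(A[r U E[r U (~q & ~r)]]) = {m3, m6}
m4 ∉ Sat(A[r U E[r U (~q & ~r)]]) = {m3, m6}, so the formula does not hold at m4.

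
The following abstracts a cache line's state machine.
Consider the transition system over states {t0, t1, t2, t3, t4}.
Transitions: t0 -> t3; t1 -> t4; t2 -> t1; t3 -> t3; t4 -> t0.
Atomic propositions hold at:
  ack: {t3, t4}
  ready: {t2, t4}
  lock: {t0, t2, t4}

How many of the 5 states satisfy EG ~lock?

1

Sat(~lock) = {t1, t3}
EG ~lock: greatest fixpoint, start Z0 = {t1, t3}, keep only states in Sat with some successor in Z. Z1 = {t3}; fixed.
Sat(EG ~lock) = {t3}
|Sat(EG ~lock)| = |{t3}| = 1.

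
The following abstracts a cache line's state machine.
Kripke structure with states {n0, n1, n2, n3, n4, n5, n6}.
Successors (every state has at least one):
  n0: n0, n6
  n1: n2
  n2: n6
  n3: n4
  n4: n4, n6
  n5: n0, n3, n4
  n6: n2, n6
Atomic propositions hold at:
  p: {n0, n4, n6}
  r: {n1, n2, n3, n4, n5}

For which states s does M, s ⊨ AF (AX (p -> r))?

{n1, n3}

Sat(p -> r) = {n1, n2, n3, n4, n5}
Sat(AX (p -> r)) = {s : every successor in {n1, n2, n3, n4, n5}} = {n1, n3}
AF (AX (p -> r)): least fixpoint, start Z0 = {n1, n3}, add states with every successor in Z. Already a fixed point.
Sat(AF (AX (p -> r))) = {n1, n3}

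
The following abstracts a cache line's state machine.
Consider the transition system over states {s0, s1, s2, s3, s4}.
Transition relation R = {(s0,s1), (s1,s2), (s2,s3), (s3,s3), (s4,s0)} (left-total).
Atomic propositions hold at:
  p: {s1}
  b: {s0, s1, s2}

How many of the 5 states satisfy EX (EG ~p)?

Sat(~p) = {s0, s2, s3, s4}
EG ~p: greatest fixpoint, start Z0 = {s0, s2, s3, s4}, keep only states in Sat with some successor in Z. Z1 = {s2, s3, s4}; Z2 = {s2, s3}; fixed.
Sat(EG ~p) = {s2, s3}
Sat(EX (EG ~p)) = {s : some successor in {s2, s3}} = {s1, s2, s3}
|Sat(EX (EG ~p))| = |{s1, s2, s3}| = 3.

3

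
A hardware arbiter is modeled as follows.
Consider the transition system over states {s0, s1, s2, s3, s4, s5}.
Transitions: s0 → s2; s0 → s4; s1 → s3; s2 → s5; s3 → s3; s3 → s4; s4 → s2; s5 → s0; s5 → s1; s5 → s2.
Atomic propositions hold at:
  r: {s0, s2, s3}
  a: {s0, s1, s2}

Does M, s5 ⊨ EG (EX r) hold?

Sat(EX r) = {s : some successor in {s0, s2, s3}} = {s0, s1, s3, s4, s5}
EG (EX r): greatest fixpoint, start Z0 = {s0, s1, s3, s4, s5}, keep only states in Sat with some successor in Z. Z1 = {s0, s1, s3, s5}; Z2 = {s1, s3, s5}; fixed.
Sat(EG (EX r)) = {s1, s3, s5}
s5 ∈ Sat(EG (EX r)) = {s1, s3, s5}, so the formula holds at s5.

Yes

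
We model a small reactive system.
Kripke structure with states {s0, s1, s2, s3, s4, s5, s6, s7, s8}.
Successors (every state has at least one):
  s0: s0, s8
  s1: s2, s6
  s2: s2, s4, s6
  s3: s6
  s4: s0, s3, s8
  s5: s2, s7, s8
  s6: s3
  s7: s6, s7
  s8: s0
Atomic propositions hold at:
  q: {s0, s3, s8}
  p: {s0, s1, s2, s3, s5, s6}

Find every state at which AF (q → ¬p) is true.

{s1, s2, s3, s4, s5, s6, s7, s8}

Sat(¬p) = {s4, s7, s8}
Sat(q → ¬p) = {s1, s2, s4, s5, s6, s7, s8}
AF (q → ¬p): least fixpoint, start Z0 = {s1, s2, s4, s5, s6, s7, s8}, add states with every successor in Z. Z1 = {s1, s2, s3, s4, s5, s6, s7, s8}; fixed.
Sat(AF (q → ¬p)) = {s1, s2, s3, s4, s5, s6, s7, s8}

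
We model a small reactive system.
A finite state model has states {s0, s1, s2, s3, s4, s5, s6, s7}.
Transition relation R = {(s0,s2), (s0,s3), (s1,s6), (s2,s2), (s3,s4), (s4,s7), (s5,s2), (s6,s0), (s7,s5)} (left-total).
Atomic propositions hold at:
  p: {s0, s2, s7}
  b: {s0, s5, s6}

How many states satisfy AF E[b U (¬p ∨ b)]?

Sat(¬p) = {s1, s3, s4, s5, s6}
Sat(¬p ∨ b) = {s0, s1, s3, s4, s5, s6}
E[b U (¬p ∨ b)]: least fixpoint, start Z0 = Sat((¬p ∨ b)) = {s0, s1, s3, s4, s5, s6}, add states in Sat(b) with some successor in Z. Already a fixed point.
Sat(E[b U (¬p ∨ b)]) = {s0, s1, s3, s4, s5, s6}
AF E[b U (¬p ∨ b)]: least fixpoint, start Z0 = {s0, s1, s3, s4, s5, s6}, add states with every successor in Z. Z1 = {s0, s1, s3, s4, s5, s6, s7}; fixed.
Sat(AF E[b U (¬p ∨ b)]) = {s0, s1, s3, s4, s5, s6, s7}
|Sat(AF E[b U (¬p ∨ b)])| = |{s0, s1, s3, s4, s5, s6, s7}| = 7.

7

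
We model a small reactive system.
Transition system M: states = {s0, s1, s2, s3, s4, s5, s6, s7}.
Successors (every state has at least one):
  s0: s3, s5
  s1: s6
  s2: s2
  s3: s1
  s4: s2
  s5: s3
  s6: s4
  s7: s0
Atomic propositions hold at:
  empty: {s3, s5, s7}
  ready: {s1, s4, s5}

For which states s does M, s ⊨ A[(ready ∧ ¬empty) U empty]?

Sat(¬empty) = {s0, s1, s2, s4, s6}
Sat(ready ∧ ¬empty) = {s1, s4}
A[(ready ∧ ¬empty) U empty]: least fixpoint, start Z0 = Sat(empty) = {s3, s5, s7}, add states in Sat(ready ∧ ¬empty) with every successor in Z. Already a fixed point.
Sat(A[(ready ∧ ¬empty) U empty]) = {s3, s5, s7}

{s3, s5, s7}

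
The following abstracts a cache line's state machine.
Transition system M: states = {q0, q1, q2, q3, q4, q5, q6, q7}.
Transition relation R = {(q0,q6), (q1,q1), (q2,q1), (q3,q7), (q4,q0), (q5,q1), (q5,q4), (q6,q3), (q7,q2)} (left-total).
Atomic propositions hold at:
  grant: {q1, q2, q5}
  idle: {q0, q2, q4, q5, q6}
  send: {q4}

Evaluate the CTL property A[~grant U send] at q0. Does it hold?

No

Sat(~grant) = {q0, q3, q4, q6, q7}
A[~grant U send]: least fixpoint, start Z0 = Sat(send) = {q4}, add states in Sat(~grant) with every successor in Z. Already a fixed point.
Sat(A[~grant U send]) = {q4}
q0 ∉ Sat(A[~grant U send]) = {q4}, so the formula does not hold at q0.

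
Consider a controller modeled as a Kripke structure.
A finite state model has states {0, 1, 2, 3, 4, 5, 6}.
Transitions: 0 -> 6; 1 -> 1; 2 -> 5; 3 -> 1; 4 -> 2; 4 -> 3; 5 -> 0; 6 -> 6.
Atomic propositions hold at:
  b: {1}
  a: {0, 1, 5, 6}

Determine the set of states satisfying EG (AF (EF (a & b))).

Sat(a & b) = {1}
EF (a & b): least fixpoint, start Z0 = {1}, add states with some successor in Z. Z1 = {1, 3}; Z2 = {1, 3, 4}; fixed.
Sat(EF (a & b)) = {1, 3, 4}
AF (EF (a & b)): least fixpoint, start Z0 = {1, 3, 4}, add states with every successor in Z. Already a fixed point.
Sat(AF (EF (a & b))) = {1, 3, 4}
EG (AF (EF (a & b))): greatest fixpoint, start Z0 = {1, 3, 4}, keep only states in Sat with some successor in Z. Already a fixed point.
Sat(EG (AF (EF (a & b)))) = {1, 3, 4}

{1, 3, 4}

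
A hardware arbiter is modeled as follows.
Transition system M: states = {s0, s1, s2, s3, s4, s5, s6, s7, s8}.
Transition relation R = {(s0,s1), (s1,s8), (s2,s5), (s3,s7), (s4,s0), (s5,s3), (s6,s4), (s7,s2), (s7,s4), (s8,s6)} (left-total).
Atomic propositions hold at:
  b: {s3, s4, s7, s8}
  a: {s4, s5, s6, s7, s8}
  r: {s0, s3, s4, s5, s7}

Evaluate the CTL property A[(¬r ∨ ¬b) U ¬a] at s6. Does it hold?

Sat(¬r) = {s1, s2, s6, s8}
Sat(¬b) = {s0, s1, s2, s5, s6}
Sat(¬r ∨ ¬b) = {s0, s1, s2, s5, s6, s8}
Sat(¬a) = {s0, s1, s2, s3}
A[(¬r ∨ ¬b) U ¬a]: least fixpoint, start Z0 = Sat(¬a) = {s0, s1, s2, s3}, add states in Sat(¬r ∨ ¬b) with every successor in Z. Z1 = {s0, s1, s2, s3, s5}; fixed.
Sat(A[(¬r ∨ ¬b) U ¬a]) = {s0, s1, s2, s3, s5}
s6 ∉ Sat(A[(¬r ∨ ¬b) U ¬a]) = {s0, s1, s2, s3, s5}, so the formula does not hold at s6.

No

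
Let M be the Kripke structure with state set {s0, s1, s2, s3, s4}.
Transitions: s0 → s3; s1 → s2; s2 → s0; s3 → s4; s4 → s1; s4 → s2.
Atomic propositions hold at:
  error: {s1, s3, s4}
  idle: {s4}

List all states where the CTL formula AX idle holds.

{s3}

Sat(AX idle) = {s : every successor in {s4}} = {s3}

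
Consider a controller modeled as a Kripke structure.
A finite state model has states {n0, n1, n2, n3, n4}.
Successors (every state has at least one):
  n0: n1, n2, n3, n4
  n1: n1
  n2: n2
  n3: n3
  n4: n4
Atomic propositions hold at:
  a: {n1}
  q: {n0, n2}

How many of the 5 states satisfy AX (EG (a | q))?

Sat(a | q) = {n0, n1, n2}
EG (a | q): greatest fixpoint, start Z0 = {n0, n1, n2}, keep only states in Sat with some successor in Z. Already a fixed point.
Sat(EG (a | q)) = {n0, n1, n2}
Sat(AX (EG (a | q))) = {s : every successor in {n0, n1, n2}} = {n1, n2}
|Sat(AX (EG (a | q)))| = |{n1, n2}| = 2.

2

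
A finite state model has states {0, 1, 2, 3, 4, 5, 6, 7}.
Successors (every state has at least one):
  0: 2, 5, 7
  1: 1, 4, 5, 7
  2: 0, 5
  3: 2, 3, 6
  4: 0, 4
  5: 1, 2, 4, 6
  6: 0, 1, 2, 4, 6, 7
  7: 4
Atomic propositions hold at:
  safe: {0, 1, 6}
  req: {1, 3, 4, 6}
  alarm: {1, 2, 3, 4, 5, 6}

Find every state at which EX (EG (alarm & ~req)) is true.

Sat(~req) = {0, 2, 5, 7}
Sat(alarm & ~req) = {2, 5}
EG (alarm & ~req): greatest fixpoint, start Z0 = {2, 5}, keep only states in Sat with some successor in Z. Already a fixed point.
Sat(EG (alarm & ~req)) = {2, 5}
Sat(EX (EG (alarm & ~req))) = {s : some successor in {2, 5}} = {0, 1, 2, 3, 5, 6}

{0, 1, 2, 3, 5, 6}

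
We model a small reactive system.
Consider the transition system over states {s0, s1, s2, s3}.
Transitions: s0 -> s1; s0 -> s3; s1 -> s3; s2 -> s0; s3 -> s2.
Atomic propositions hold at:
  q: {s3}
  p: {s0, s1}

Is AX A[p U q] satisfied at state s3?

A[p U q]: least fixpoint, start Z0 = Sat(q) = {s3}, add states in Sat(p) with every successor in Z. Z1 = {s1, s3}; Z2 = {s0, s1, s3}; fixed.
Sat(A[p U q]) = {s0, s1, s3}
Sat(AX A[p U q]) = {s : every successor in {s0, s1, s3}} = {s0, s1, s2}
s3 ∉ Sat(AX A[p U q]) = {s0, s1, s2}, so the formula does not hold at s3.

No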